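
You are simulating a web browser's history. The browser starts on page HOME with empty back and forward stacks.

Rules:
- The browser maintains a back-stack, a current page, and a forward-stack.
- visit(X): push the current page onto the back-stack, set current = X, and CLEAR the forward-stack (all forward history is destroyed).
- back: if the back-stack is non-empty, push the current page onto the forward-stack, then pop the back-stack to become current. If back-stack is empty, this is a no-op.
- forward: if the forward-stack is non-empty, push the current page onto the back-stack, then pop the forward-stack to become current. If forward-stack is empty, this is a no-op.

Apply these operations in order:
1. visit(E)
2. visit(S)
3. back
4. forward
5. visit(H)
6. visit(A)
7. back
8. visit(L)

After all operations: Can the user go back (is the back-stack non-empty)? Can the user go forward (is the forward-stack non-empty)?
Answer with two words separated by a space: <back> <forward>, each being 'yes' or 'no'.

Answer: yes no

Derivation:
After 1 (visit(E)): cur=E back=1 fwd=0
After 2 (visit(S)): cur=S back=2 fwd=0
After 3 (back): cur=E back=1 fwd=1
After 4 (forward): cur=S back=2 fwd=0
After 5 (visit(H)): cur=H back=3 fwd=0
After 6 (visit(A)): cur=A back=4 fwd=0
After 7 (back): cur=H back=3 fwd=1
After 8 (visit(L)): cur=L back=4 fwd=0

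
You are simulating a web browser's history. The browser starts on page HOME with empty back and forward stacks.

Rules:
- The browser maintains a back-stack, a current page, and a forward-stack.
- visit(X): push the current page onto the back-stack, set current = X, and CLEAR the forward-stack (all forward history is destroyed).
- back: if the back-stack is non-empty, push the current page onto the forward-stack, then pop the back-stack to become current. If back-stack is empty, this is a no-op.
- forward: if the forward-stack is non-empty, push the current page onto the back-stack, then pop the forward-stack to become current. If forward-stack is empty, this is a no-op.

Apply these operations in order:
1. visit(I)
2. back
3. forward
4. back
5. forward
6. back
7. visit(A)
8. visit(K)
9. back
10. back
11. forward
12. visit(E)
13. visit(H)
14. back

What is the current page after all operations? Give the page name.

After 1 (visit(I)): cur=I back=1 fwd=0
After 2 (back): cur=HOME back=0 fwd=1
After 3 (forward): cur=I back=1 fwd=0
After 4 (back): cur=HOME back=0 fwd=1
After 5 (forward): cur=I back=1 fwd=0
After 6 (back): cur=HOME back=0 fwd=1
After 7 (visit(A)): cur=A back=1 fwd=0
After 8 (visit(K)): cur=K back=2 fwd=0
After 9 (back): cur=A back=1 fwd=1
After 10 (back): cur=HOME back=0 fwd=2
After 11 (forward): cur=A back=1 fwd=1
After 12 (visit(E)): cur=E back=2 fwd=0
After 13 (visit(H)): cur=H back=3 fwd=0
After 14 (back): cur=E back=2 fwd=1

Answer: E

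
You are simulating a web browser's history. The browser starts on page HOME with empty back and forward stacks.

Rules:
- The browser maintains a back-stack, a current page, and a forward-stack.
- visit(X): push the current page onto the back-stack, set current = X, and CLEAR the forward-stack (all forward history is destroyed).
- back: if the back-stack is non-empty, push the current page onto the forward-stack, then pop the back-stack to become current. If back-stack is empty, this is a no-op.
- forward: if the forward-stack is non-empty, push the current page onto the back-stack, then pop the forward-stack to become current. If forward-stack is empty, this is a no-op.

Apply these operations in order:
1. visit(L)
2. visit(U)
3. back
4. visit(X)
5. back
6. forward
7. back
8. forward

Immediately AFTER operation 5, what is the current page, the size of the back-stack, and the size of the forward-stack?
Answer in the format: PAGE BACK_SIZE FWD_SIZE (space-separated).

After 1 (visit(L)): cur=L back=1 fwd=0
After 2 (visit(U)): cur=U back=2 fwd=0
After 3 (back): cur=L back=1 fwd=1
After 4 (visit(X)): cur=X back=2 fwd=0
After 5 (back): cur=L back=1 fwd=1

L 1 1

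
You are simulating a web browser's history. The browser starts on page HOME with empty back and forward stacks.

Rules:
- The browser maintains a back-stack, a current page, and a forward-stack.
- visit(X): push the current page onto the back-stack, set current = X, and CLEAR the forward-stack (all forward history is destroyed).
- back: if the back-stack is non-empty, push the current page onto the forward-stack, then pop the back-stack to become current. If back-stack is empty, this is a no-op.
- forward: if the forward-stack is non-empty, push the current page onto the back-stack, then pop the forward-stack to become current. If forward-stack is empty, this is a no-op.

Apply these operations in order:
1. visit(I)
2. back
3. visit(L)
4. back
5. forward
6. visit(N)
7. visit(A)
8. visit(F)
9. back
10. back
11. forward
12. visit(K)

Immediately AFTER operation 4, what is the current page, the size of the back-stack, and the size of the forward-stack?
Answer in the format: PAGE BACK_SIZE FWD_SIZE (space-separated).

After 1 (visit(I)): cur=I back=1 fwd=0
After 2 (back): cur=HOME back=0 fwd=1
After 3 (visit(L)): cur=L back=1 fwd=0
After 4 (back): cur=HOME back=0 fwd=1

HOME 0 1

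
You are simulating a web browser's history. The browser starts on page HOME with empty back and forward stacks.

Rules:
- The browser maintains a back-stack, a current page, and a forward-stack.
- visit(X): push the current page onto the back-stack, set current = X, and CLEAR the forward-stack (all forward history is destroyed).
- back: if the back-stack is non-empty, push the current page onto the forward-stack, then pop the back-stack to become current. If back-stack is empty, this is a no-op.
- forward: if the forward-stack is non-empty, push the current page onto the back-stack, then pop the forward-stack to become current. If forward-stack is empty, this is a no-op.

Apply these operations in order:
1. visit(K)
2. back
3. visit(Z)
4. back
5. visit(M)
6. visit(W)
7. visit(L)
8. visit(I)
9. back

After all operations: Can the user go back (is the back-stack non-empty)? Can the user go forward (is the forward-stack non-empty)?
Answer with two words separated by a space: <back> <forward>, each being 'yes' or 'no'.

After 1 (visit(K)): cur=K back=1 fwd=0
After 2 (back): cur=HOME back=0 fwd=1
After 3 (visit(Z)): cur=Z back=1 fwd=0
After 4 (back): cur=HOME back=0 fwd=1
After 5 (visit(M)): cur=M back=1 fwd=0
After 6 (visit(W)): cur=W back=2 fwd=0
After 7 (visit(L)): cur=L back=3 fwd=0
After 8 (visit(I)): cur=I back=4 fwd=0
After 9 (back): cur=L back=3 fwd=1

Answer: yes yes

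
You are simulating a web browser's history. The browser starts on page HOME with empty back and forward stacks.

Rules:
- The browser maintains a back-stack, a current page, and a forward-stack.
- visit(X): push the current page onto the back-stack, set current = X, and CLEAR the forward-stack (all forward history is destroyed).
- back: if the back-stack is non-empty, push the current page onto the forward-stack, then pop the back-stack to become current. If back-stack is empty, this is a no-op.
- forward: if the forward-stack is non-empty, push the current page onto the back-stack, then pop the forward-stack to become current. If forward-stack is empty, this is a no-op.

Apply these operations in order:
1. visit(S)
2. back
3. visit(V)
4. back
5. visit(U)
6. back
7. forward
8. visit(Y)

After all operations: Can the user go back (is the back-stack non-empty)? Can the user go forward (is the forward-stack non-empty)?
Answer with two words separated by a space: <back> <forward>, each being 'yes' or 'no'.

After 1 (visit(S)): cur=S back=1 fwd=0
After 2 (back): cur=HOME back=0 fwd=1
After 3 (visit(V)): cur=V back=1 fwd=0
After 4 (back): cur=HOME back=0 fwd=1
After 5 (visit(U)): cur=U back=1 fwd=0
After 6 (back): cur=HOME back=0 fwd=1
After 7 (forward): cur=U back=1 fwd=0
After 8 (visit(Y)): cur=Y back=2 fwd=0

Answer: yes no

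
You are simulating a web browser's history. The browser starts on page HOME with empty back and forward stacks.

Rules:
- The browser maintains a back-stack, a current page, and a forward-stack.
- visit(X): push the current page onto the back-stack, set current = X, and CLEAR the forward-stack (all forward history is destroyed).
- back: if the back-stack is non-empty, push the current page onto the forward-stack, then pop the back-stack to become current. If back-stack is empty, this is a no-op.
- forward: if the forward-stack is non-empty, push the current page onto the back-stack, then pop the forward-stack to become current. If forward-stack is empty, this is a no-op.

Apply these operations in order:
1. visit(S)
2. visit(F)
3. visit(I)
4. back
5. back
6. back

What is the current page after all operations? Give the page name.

After 1 (visit(S)): cur=S back=1 fwd=0
After 2 (visit(F)): cur=F back=2 fwd=0
After 3 (visit(I)): cur=I back=3 fwd=0
After 4 (back): cur=F back=2 fwd=1
After 5 (back): cur=S back=1 fwd=2
After 6 (back): cur=HOME back=0 fwd=3

Answer: HOME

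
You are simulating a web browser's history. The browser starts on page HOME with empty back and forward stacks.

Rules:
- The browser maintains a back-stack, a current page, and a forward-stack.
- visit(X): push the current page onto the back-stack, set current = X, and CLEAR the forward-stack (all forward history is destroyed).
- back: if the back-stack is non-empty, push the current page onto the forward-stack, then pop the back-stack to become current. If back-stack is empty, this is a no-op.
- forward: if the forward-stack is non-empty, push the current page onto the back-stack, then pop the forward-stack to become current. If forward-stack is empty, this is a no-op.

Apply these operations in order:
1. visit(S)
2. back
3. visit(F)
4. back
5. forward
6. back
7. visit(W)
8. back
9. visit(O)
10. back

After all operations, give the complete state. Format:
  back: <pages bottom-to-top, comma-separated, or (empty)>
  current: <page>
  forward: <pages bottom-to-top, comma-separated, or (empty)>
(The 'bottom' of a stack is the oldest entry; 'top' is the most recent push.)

After 1 (visit(S)): cur=S back=1 fwd=0
After 2 (back): cur=HOME back=0 fwd=1
After 3 (visit(F)): cur=F back=1 fwd=0
After 4 (back): cur=HOME back=0 fwd=1
After 5 (forward): cur=F back=1 fwd=0
After 6 (back): cur=HOME back=0 fwd=1
After 7 (visit(W)): cur=W back=1 fwd=0
After 8 (back): cur=HOME back=0 fwd=1
After 9 (visit(O)): cur=O back=1 fwd=0
After 10 (back): cur=HOME back=0 fwd=1

Answer: back: (empty)
current: HOME
forward: O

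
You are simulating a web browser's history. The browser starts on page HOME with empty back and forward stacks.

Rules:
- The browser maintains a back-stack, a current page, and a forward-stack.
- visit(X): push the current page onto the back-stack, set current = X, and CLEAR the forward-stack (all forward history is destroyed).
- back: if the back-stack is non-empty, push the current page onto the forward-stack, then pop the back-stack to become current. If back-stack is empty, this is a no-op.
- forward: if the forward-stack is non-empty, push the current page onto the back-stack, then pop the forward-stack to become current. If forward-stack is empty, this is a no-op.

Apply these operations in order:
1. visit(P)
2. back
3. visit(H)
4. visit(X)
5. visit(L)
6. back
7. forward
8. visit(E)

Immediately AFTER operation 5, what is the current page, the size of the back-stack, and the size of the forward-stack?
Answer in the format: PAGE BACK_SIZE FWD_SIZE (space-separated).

After 1 (visit(P)): cur=P back=1 fwd=0
After 2 (back): cur=HOME back=0 fwd=1
After 3 (visit(H)): cur=H back=1 fwd=0
After 4 (visit(X)): cur=X back=2 fwd=0
After 5 (visit(L)): cur=L back=3 fwd=0

L 3 0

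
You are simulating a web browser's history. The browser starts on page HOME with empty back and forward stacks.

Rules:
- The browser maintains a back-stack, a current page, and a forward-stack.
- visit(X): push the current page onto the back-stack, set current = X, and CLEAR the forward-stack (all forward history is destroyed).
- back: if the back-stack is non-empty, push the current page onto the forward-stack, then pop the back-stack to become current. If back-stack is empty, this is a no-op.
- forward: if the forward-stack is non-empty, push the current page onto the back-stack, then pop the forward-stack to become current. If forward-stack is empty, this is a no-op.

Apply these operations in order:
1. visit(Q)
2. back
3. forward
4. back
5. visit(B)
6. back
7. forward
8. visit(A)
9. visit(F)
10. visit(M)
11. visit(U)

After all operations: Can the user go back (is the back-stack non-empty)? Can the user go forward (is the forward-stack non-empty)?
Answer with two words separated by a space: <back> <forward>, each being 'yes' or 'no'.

Answer: yes no

Derivation:
After 1 (visit(Q)): cur=Q back=1 fwd=0
After 2 (back): cur=HOME back=0 fwd=1
After 3 (forward): cur=Q back=1 fwd=0
After 4 (back): cur=HOME back=0 fwd=1
After 5 (visit(B)): cur=B back=1 fwd=0
After 6 (back): cur=HOME back=0 fwd=1
After 7 (forward): cur=B back=1 fwd=0
After 8 (visit(A)): cur=A back=2 fwd=0
After 9 (visit(F)): cur=F back=3 fwd=0
After 10 (visit(M)): cur=M back=4 fwd=0
After 11 (visit(U)): cur=U back=5 fwd=0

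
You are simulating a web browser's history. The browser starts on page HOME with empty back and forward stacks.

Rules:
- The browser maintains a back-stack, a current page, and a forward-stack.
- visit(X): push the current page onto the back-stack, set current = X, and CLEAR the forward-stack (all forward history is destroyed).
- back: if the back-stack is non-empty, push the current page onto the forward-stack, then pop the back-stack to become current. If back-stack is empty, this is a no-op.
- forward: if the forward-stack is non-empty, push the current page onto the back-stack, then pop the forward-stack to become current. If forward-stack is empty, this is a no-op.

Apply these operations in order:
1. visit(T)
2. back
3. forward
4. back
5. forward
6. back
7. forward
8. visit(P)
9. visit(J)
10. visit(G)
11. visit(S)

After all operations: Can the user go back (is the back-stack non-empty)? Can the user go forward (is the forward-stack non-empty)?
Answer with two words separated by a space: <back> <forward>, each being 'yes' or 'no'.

Answer: yes no

Derivation:
After 1 (visit(T)): cur=T back=1 fwd=0
After 2 (back): cur=HOME back=0 fwd=1
After 3 (forward): cur=T back=1 fwd=0
After 4 (back): cur=HOME back=0 fwd=1
After 5 (forward): cur=T back=1 fwd=0
After 6 (back): cur=HOME back=0 fwd=1
After 7 (forward): cur=T back=1 fwd=0
After 8 (visit(P)): cur=P back=2 fwd=0
After 9 (visit(J)): cur=J back=3 fwd=0
After 10 (visit(G)): cur=G back=4 fwd=0
After 11 (visit(S)): cur=S back=5 fwd=0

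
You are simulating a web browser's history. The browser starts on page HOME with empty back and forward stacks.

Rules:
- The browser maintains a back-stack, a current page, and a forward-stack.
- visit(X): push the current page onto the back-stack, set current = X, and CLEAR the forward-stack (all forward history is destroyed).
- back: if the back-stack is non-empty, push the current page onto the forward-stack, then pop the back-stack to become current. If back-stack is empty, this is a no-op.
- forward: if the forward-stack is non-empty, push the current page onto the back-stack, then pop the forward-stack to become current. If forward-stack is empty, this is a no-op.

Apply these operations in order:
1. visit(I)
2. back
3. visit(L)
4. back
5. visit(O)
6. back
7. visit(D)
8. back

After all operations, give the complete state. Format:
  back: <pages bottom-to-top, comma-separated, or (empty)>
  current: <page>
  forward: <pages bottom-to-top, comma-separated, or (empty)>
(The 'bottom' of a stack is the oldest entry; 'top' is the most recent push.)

Answer: back: (empty)
current: HOME
forward: D

Derivation:
After 1 (visit(I)): cur=I back=1 fwd=0
After 2 (back): cur=HOME back=0 fwd=1
After 3 (visit(L)): cur=L back=1 fwd=0
After 4 (back): cur=HOME back=0 fwd=1
After 5 (visit(O)): cur=O back=1 fwd=0
After 6 (back): cur=HOME back=0 fwd=1
After 7 (visit(D)): cur=D back=1 fwd=0
After 8 (back): cur=HOME back=0 fwd=1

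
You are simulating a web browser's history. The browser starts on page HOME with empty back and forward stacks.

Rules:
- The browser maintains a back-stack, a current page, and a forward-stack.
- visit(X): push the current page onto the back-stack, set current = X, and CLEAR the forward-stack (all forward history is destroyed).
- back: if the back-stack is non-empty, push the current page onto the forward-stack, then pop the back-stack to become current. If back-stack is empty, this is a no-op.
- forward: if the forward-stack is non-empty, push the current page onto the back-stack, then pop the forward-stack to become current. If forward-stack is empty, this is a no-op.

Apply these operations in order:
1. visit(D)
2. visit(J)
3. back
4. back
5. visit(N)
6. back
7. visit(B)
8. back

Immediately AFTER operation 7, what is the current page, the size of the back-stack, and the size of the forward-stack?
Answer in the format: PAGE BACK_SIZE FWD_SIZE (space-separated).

After 1 (visit(D)): cur=D back=1 fwd=0
After 2 (visit(J)): cur=J back=2 fwd=0
After 3 (back): cur=D back=1 fwd=1
After 4 (back): cur=HOME back=0 fwd=2
After 5 (visit(N)): cur=N back=1 fwd=0
After 6 (back): cur=HOME back=0 fwd=1
After 7 (visit(B)): cur=B back=1 fwd=0

B 1 0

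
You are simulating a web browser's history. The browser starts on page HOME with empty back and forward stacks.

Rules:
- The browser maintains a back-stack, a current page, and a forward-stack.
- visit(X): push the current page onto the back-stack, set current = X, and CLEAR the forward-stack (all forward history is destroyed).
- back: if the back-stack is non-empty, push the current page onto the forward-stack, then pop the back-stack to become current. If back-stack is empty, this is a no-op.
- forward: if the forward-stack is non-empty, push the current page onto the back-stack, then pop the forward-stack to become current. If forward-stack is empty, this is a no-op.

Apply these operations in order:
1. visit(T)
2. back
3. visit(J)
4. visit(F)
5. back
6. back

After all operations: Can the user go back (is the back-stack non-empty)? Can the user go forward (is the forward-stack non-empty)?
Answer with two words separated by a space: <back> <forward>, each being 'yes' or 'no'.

Answer: no yes

Derivation:
After 1 (visit(T)): cur=T back=1 fwd=0
After 2 (back): cur=HOME back=0 fwd=1
After 3 (visit(J)): cur=J back=1 fwd=0
After 4 (visit(F)): cur=F back=2 fwd=0
After 5 (back): cur=J back=1 fwd=1
After 6 (back): cur=HOME back=0 fwd=2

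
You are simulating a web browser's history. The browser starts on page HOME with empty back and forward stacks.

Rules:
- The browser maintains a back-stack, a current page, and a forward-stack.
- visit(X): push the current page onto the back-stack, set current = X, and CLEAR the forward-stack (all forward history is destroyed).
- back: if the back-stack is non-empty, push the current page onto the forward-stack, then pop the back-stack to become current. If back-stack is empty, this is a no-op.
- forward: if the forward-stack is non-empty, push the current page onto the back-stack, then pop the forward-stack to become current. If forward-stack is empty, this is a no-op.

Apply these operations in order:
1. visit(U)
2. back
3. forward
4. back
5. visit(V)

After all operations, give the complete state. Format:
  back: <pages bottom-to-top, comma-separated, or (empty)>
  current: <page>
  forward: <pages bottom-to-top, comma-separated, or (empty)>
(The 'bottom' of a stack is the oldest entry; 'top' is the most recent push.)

Answer: back: HOME
current: V
forward: (empty)

Derivation:
After 1 (visit(U)): cur=U back=1 fwd=0
After 2 (back): cur=HOME back=0 fwd=1
After 3 (forward): cur=U back=1 fwd=0
After 4 (back): cur=HOME back=0 fwd=1
After 5 (visit(V)): cur=V back=1 fwd=0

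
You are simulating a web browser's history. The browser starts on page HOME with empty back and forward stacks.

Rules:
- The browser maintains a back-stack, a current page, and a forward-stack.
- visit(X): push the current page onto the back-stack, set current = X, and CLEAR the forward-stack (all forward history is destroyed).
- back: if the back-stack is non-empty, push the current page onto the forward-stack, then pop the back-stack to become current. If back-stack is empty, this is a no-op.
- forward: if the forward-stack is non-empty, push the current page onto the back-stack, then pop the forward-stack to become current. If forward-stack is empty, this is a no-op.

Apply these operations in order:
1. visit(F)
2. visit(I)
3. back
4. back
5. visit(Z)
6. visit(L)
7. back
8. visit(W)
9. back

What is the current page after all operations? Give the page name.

Answer: Z

Derivation:
After 1 (visit(F)): cur=F back=1 fwd=0
After 2 (visit(I)): cur=I back=2 fwd=0
After 3 (back): cur=F back=1 fwd=1
After 4 (back): cur=HOME back=0 fwd=2
After 5 (visit(Z)): cur=Z back=1 fwd=0
After 6 (visit(L)): cur=L back=2 fwd=0
After 7 (back): cur=Z back=1 fwd=1
After 8 (visit(W)): cur=W back=2 fwd=0
After 9 (back): cur=Z back=1 fwd=1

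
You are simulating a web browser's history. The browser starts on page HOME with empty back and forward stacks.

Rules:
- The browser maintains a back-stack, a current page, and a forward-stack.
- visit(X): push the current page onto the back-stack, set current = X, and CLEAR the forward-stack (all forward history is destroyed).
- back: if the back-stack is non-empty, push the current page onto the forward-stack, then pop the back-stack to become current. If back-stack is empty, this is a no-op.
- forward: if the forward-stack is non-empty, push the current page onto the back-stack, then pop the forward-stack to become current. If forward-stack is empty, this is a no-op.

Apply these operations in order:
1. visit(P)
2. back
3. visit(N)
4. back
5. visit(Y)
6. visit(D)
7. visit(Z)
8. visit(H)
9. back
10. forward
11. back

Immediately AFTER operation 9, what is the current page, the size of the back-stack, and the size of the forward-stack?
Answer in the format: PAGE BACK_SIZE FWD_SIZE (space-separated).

After 1 (visit(P)): cur=P back=1 fwd=0
After 2 (back): cur=HOME back=0 fwd=1
After 3 (visit(N)): cur=N back=1 fwd=0
After 4 (back): cur=HOME back=0 fwd=1
After 5 (visit(Y)): cur=Y back=1 fwd=0
After 6 (visit(D)): cur=D back=2 fwd=0
After 7 (visit(Z)): cur=Z back=3 fwd=0
After 8 (visit(H)): cur=H back=4 fwd=0
After 9 (back): cur=Z back=3 fwd=1

Z 3 1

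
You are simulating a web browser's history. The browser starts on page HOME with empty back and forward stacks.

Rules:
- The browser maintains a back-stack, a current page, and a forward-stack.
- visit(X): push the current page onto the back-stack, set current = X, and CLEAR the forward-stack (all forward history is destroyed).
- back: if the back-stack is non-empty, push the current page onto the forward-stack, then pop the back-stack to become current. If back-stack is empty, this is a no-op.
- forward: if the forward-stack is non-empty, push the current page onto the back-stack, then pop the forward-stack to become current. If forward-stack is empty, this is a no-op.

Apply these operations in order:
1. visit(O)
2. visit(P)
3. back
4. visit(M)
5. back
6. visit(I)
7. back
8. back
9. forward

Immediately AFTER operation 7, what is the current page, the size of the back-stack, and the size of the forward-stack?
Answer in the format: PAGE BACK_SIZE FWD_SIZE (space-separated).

After 1 (visit(O)): cur=O back=1 fwd=0
After 2 (visit(P)): cur=P back=2 fwd=0
After 3 (back): cur=O back=1 fwd=1
After 4 (visit(M)): cur=M back=2 fwd=0
After 5 (back): cur=O back=1 fwd=1
After 6 (visit(I)): cur=I back=2 fwd=0
After 7 (back): cur=O back=1 fwd=1

O 1 1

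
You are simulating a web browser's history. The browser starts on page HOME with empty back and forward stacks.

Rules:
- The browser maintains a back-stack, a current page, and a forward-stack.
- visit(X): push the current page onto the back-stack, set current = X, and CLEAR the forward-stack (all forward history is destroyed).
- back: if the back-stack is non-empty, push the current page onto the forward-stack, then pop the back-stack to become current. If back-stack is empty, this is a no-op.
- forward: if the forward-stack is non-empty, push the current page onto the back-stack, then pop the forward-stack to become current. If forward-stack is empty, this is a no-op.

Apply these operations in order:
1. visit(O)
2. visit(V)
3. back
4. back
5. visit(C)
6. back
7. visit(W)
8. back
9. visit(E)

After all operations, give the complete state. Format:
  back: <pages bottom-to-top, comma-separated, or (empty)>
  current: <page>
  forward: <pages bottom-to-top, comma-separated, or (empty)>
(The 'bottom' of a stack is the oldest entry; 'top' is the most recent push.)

After 1 (visit(O)): cur=O back=1 fwd=0
After 2 (visit(V)): cur=V back=2 fwd=0
After 3 (back): cur=O back=1 fwd=1
After 4 (back): cur=HOME back=0 fwd=2
After 5 (visit(C)): cur=C back=1 fwd=0
After 6 (back): cur=HOME back=0 fwd=1
After 7 (visit(W)): cur=W back=1 fwd=0
After 8 (back): cur=HOME back=0 fwd=1
After 9 (visit(E)): cur=E back=1 fwd=0

Answer: back: HOME
current: E
forward: (empty)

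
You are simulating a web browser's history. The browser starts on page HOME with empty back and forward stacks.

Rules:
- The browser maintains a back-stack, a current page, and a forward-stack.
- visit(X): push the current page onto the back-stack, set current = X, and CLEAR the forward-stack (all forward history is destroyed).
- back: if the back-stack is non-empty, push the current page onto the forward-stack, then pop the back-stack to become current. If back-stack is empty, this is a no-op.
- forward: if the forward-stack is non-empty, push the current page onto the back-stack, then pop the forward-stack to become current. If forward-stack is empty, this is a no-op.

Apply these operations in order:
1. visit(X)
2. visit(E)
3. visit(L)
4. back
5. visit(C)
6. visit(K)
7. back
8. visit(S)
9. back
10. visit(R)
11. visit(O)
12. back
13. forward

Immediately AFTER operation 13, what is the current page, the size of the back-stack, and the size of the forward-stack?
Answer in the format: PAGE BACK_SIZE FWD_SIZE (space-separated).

After 1 (visit(X)): cur=X back=1 fwd=0
After 2 (visit(E)): cur=E back=2 fwd=0
After 3 (visit(L)): cur=L back=3 fwd=0
After 4 (back): cur=E back=2 fwd=1
After 5 (visit(C)): cur=C back=3 fwd=0
After 6 (visit(K)): cur=K back=4 fwd=0
After 7 (back): cur=C back=3 fwd=1
After 8 (visit(S)): cur=S back=4 fwd=0
After 9 (back): cur=C back=3 fwd=1
After 10 (visit(R)): cur=R back=4 fwd=0
After 11 (visit(O)): cur=O back=5 fwd=0
After 12 (back): cur=R back=4 fwd=1
After 13 (forward): cur=O back=5 fwd=0

O 5 0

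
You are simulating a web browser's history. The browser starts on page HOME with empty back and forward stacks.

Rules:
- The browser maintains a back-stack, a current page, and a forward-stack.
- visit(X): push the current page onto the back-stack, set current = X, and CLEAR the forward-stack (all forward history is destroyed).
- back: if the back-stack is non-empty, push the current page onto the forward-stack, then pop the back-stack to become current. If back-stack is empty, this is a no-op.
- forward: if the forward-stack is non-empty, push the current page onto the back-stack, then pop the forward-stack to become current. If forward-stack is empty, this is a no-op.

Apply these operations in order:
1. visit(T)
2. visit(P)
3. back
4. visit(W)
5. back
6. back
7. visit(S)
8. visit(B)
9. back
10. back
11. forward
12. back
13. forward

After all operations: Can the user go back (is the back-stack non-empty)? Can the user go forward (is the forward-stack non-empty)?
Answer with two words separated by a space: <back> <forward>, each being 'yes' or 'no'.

Answer: yes yes

Derivation:
After 1 (visit(T)): cur=T back=1 fwd=0
After 2 (visit(P)): cur=P back=2 fwd=0
After 3 (back): cur=T back=1 fwd=1
After 4 (visit(W)): cur=W back=2 fwd=0
After 5 (back): cur=T back=1 fwd=1
After 6 (back): cur=HOME back=0 fwd=2
After 7 (visit(S)): cur=S back=1 fwd=0
After 8 (visit(B)): cur=B back=2 fwd=0
After 9 (back): cur=S back=1 fwd=1
After 10 (back): cur=HOME back=0 fwd=2
After 11 (forward): cur=S back=1 fwd=1
After 12 (back): cur=HOME back=0 fwd=2
After 13 (forward): cur=S back=1 fwd=1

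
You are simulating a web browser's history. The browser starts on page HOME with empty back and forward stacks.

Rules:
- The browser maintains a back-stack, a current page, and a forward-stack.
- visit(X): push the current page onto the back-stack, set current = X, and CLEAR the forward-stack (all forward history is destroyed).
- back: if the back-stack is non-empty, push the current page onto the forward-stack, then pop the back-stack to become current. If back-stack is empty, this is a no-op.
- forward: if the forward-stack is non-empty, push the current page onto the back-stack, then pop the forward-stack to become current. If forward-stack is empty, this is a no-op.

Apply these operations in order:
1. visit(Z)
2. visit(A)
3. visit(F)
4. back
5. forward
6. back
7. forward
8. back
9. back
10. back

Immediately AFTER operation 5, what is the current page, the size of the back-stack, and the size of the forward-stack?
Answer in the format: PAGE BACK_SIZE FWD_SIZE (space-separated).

After 1 (visit(Z)): cur=Z back=1 fwd=0
After 2 (visit(A)): cur=A back=2 fwd=0
After 3 (visit(F)): cur=F back=3 fwd=0
After 4 (back): cur=A back=2 fwd=1
After 5 (forward): cur=F back=3 fwd=0

F 3 0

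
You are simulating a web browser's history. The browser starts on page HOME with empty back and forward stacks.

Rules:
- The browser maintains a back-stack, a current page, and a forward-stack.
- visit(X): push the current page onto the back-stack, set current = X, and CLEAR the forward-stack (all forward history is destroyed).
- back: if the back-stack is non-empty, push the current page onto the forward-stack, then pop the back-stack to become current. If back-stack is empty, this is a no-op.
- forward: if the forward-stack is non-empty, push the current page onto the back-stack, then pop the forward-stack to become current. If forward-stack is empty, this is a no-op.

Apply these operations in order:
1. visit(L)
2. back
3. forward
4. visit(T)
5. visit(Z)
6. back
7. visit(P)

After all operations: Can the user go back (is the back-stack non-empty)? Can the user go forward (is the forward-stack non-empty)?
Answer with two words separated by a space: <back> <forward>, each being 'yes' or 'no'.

Answer: yes no

Derivation:
After 1 (visit(L)): cur=L back=1 fwd=0
After 2 (back): cur=HOME back=0 fwd=1
After 3 (forward): cur=L back=1 fwd=0
After 4 (visit(T)): cur=T back=2 fwd=0
After 5 (visit(Z)): cur=Z back=3 fwd=0
After 6 (back): cur=T back=2 fwd=1
After 7 (visit(P)): cur=P back=3 fwd=0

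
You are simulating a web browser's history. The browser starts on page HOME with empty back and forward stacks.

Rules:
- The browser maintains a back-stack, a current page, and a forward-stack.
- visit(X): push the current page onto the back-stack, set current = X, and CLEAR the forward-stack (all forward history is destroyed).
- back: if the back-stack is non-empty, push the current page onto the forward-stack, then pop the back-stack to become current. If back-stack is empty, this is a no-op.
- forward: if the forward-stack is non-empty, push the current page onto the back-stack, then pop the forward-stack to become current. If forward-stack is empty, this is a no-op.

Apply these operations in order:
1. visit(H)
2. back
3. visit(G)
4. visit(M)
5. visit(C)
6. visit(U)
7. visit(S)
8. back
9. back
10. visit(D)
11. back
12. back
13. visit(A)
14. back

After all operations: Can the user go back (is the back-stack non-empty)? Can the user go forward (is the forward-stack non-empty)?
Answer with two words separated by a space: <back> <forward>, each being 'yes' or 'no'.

Answer: yes yes

Derivation:
After 1 (visit(H)): cur=H back=1 fwd=0
After 2 (back): cur=HOME back=0 fwd=1
After 3 (visit(G)): cur=G back=1 fwd=0
After 4 (visit(M)): cur=M back=2 fwd=0
After 5 (visit(C)): cur=C back=3 fwd=0
After 6 (visit(U)): cur=U back=4 fwd=0
After 7 (visit(S)): cur=S back=5 fwd=0
After 8 (back): cur=U back=4 fwd=1
After 9 (back): cur=C back=3 fwd=2
After 10 (visit(D)): cur=D back=4 fwd=0
After 11 (back): cur=C back=3 fwd=1
After 12 (back): cur=M back=2 fwd=2
After 13 (visit(A)): cur=A back=3 fwd=0
After 14 (back): cur=M back=2 fwd=1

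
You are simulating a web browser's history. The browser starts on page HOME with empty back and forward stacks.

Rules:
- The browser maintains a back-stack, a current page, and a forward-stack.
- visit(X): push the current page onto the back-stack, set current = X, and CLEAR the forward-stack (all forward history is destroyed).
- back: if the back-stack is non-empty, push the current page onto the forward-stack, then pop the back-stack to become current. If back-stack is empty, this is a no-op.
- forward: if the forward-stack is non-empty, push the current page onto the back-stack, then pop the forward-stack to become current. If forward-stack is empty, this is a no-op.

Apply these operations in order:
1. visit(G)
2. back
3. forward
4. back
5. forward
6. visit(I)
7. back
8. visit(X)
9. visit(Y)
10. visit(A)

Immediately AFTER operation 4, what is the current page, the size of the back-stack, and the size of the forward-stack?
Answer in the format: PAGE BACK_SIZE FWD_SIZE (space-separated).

After 1 (visit(G)): cur=G back=1 fwd=0
After 2 (back): cur=HOME back=0 fwd=1
After 3 (forward): cur=G back=1 fwd=0
After 4 (back): cur=HOME back=0 fwd=1

HOME 0 1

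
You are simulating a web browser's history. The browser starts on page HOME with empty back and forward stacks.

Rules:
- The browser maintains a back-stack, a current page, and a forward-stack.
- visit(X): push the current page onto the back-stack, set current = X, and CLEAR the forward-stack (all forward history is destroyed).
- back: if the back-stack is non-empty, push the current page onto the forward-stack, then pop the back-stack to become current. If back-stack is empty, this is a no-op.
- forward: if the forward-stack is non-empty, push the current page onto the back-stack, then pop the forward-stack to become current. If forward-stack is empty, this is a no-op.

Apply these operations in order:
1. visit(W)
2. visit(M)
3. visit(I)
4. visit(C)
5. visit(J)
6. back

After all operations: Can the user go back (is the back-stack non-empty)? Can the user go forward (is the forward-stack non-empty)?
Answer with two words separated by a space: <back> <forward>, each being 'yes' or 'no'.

After 1 (visit(W)): cur=W back=1 fwd=0
After 2 (visit(M)): cur=M back=2 fwd=0
After 3 (visit(I)): cur=I back=3 fwd=0
After 4 (visit(C)): cur=C back=4 fwd=0
After 5 (visit(J)): cur=J back=5 fwd=0
After 6 (back): cur=C back=4 fwd=1

Answer: yes yes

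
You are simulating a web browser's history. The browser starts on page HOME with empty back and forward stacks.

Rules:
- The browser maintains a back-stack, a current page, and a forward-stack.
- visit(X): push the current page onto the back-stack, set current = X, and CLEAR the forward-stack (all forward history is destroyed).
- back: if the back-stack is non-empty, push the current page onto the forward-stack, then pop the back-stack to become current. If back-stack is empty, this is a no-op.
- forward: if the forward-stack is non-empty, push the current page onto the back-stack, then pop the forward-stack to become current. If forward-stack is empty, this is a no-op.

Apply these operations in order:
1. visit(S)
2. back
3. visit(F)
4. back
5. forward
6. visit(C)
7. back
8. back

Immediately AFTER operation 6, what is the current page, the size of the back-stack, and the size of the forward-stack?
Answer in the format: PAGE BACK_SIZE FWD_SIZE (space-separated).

After 1 (visit(S)): cur=S back=1 fwd=0
After 2 (back): cur=HOME back=0 fwd=1
After 3 (visit(F)): cur=F back=1 fwd=0
After 4 (back): cur=HOME back=0 fwd=1
After 5 (forward): cur=F back=1 fwd=0
After 6 (visit(C)): cur=C back=2 fwd=0

C 2 0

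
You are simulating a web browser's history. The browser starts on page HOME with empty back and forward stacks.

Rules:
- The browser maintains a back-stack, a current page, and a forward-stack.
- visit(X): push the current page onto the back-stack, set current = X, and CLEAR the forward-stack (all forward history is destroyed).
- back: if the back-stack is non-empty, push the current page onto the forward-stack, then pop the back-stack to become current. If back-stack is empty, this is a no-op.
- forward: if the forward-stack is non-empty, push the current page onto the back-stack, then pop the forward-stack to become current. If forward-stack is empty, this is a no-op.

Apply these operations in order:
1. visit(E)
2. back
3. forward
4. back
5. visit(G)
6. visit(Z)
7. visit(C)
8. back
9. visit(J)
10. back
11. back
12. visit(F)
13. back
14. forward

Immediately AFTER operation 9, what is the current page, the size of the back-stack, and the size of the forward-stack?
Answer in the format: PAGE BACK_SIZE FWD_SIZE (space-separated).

After 1 (visit(E)): cur=E back=1 fwd=0
After 2 (back): cur=HOME back=0 fwd=1
After 3 (forward): cur=E back=1 fwd=0
After 4 (back): cur=HOME back=0 fwd=1
After 5 (visit(G)): cur=G back=1 fwd=0
After 6 (visit(Z)): cur=Z back=2 fwd=0
After 7 (visit(C)): cur=C back=3 fwd=0
After 8 (back): cur=Z back=2 fwd=1
After 9 (visit(J)): cur=J back=3 fwd=0

J 3 0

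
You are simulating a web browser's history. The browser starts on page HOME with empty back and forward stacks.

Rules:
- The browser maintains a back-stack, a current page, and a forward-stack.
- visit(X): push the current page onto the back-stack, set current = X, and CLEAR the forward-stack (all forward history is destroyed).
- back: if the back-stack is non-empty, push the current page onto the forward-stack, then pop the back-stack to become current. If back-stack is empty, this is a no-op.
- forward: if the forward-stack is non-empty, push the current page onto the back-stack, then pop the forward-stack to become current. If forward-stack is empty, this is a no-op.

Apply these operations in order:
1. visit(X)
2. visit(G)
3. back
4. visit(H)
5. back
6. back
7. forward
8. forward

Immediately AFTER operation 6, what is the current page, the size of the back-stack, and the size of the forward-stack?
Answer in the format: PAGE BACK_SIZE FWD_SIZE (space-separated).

After 1 (visit(X)): cur=X back=1 fwd=0
After 2 (visit(G)): cur=G back=2 fwd=0
After 3 (back): cur=X back=1 fwd=1
After 4 (visit(H)): cur=H back=2 fwd=0
After 5 (back): cur=X back=1 fwd=1
After 6 (back): cur=HOME back=0 fwd=2

HOME 0 2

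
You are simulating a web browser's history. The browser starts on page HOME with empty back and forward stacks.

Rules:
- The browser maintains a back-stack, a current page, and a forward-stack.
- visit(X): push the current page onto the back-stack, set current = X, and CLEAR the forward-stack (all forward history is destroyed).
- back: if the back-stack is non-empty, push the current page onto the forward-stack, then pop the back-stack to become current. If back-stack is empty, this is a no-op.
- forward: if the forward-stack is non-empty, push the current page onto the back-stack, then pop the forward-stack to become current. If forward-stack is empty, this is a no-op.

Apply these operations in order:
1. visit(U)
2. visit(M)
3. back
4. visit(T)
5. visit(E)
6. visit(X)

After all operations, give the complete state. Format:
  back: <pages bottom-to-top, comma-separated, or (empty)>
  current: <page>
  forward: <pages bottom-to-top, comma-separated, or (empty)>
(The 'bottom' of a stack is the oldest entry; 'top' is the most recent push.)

After 1 (visit(U)): cur=U back=1 fwd=0
After 2 (visit(M)): cur=M back=2 fwd=0
After 3 (back): cur=U back=1 fwd=1
After 4 (visit(T)): cur=T back=2 fwd=0
After 5 (visit(E)): cur=E back=3 fwd=0
After 6 (visit(X)): cur=X back=4 fwd=0

Answer: back: HOME,U,T,E
current: X
forward: (empty)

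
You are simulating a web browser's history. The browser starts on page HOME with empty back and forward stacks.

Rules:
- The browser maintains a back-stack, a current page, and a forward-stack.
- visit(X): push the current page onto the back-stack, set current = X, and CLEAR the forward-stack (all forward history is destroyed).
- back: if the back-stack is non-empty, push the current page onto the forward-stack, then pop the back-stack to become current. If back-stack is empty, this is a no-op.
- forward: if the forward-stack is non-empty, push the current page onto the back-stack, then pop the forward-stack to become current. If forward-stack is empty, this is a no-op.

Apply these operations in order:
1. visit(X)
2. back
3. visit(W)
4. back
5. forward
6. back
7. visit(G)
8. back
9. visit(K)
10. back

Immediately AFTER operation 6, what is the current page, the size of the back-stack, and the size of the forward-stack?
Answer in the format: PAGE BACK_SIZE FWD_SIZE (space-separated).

After 1 (visit(X)): cur=X back=1 fwd=0
After 2 (back): cur=HOME back=0 fwd=1
After 3 (visit(W)): cur=W back=1 fwd=0
After 4 (back): cur=HOME back=0 fwd=1
After 5 (forward): cur=W back=1 fwd=0
After 6 (back): cur=HOME back=0 fwd=1

HOME 0 1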